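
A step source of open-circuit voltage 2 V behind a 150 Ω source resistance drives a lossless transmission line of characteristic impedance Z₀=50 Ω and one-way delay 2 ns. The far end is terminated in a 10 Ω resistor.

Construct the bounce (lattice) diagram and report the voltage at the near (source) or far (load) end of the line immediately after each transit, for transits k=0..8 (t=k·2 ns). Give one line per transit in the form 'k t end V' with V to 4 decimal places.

0 0 source 0.5000
1 2 load 0.1667
2 4 source 0.0000
3 6 load 0.1111
4 8 source 0.1667
5 10 load 0.1296
6 12 source 0.1111
7 14 load 0.1235
8 16 source 0.1296

Γ_L=-0.666667, Γ_S=0.500000; launch V₁=2·50/200=0.500000
k=0 src: V=0.5000
k=1 load: inc=0.500000, refl=0.500000·-0.666667=-0.3333; V=0.000000+0.500000+-0.333333=0.1667
k=2 src: inc=-0.333333, refl=-0.333333·0.500000=-0.1667; V=0.500000+-0.333333+-0.166667=0.0000
k=3 load: inc=-0.166667, refl=-0.166667·-0.666667=0.1111; V=0.166667+-0.166667+0.111111=0.1111
k=4 src: inc=0.111111, refl=0.111111·0.500000=0.0556; V=0.000000+0.111111+0.055556=0.1667
k=5 load: inc=0.055556, refl=0.055556·-0.666667=-0.0370; V=0.111111+0.055556+-0.037037=0.1296
k=6 src: inc=-0.037037, refl=-0.037037·0.500000=-0.0185; V=0.166667+-0.037037+-0.018519=0.1111
k=7 load: inc=-0.018519, refl=-0.018519·-0.666667=0.0123; V=0.129630+-0.018519+0.012346=0.1235
k=8 src: inc=0.012346, refl=0.012346·0.500000=0.0062; V=0.111111+0.012346+0.006173=0.1296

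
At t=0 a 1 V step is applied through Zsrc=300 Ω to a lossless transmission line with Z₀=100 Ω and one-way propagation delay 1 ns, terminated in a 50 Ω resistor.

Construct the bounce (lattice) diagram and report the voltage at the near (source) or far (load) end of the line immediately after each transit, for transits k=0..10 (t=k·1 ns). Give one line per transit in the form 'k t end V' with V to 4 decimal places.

0 0 source 0.2500
1 1 load 0.1667
2 2 source 0.1250
3 3 load 0.1389
4 4 source 0.1458
5 5 load 0.1435
6 6 source 0.1424
7 7 load 0.1427
8 8 source 0.1429
9 9 load 0.1429
10 10 source 0.1428

Γ_L=-0.333333, Γ_S=0.500000; launch V₁=1·100/400=0.250000
k=0 src: V=0.2500
k=1 load: inc=0.250000, refl=0.250000·-0.333333=-0.0833; V=0.000000+0.250000+-0.083333=0.1667
k=2 src: inc=-0.083333, refl=-0.083333·0.500000=-0.0417; V=0.250000+-0.083333+-0.041667=0.1250
k=3 load: inc=-0.041667, refl=-0.041667·-0.333333=0.0139; V=0.166667+-0.041667+0.013889=0.1389
k=4 src: inc=0.013889, refl=0.013889·0.500000=0.0069; V=0.125000+0.013889+0.006944=0.1458
k=5 load: inc=0.006944, refl=0.006944·-0.333333=-0.0023; V=0.138889+0.006944+-0.002315=0.1435
k=6 src: inc=-0.002315, refl=-0.002315·0.500000=-0.0012; V=0.145833+-0.002315+-0.001157=0.1424
k=7 load: inc=-0.001157, refl=-0.001157·-0.333333=0.0004; V=0.143519+-0.001157+0.000386=0.1427
k=8 src: inc=0.000386, refl=0.000386·0.500000=0.0002; V=0.142361+0.000386+0.000193=0.1429
k=9 load: inc=0.000193, refl=0.000193·-0.333333=-0.0001; V=0.142747+0.000193+-0.000064=0.1429
k=10 src: inc=-0.000064, refl=-0.000064·0.500000=-0.0000; V=0.142940+-0.000064+-0.000032=0.1428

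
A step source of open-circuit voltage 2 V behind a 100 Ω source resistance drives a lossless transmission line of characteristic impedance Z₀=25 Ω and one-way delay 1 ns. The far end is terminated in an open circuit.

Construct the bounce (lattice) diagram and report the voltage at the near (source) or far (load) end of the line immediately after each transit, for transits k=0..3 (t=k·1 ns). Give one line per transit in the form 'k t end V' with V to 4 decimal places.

0 0 source 0.4000
1 1 load 0.8000
2 2 source 1.0400
3 3 load 1.2800

Γ_L=1.000000, Γ_S=0.600000; launch V₁=2·25/125=0.400000
k=0 src: V=0.4000
k=1 load: inc=0.400000, refl=0.400000·1.000000=0.4000; V=0.000000+0.400000+0.400000=0.8000
k=2 src: inc=0.400000, refl=0.400000·0.600000=0.2400; V=0.400000+0.400000+0.240000=1.0400
k=3 load: inc=0.240000, refl=0.240000·1.000000=0.2400; V=0.800000+0.240000+0.240000=1.2800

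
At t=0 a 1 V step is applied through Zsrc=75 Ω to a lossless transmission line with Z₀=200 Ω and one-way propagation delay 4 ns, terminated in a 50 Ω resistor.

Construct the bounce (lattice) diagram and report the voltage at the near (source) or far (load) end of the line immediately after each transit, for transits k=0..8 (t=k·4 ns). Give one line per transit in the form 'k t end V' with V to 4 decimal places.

0 0 source 0.7273
1 4 load 0.2909
2 8 source 0.4893
3 12 load 0.3702
4 16 source 0.4243
5 20 load 0.3919
6 24 source 0.4066
7 28 load 0.3978
8 32 source 0.4018

Γ_L=-0.600000, Γ_S=-0.454545; launch V₁=1·200/275=0.727273
k=0 src: V=0.7273
k=1 load: inc=0.727273, refl=0.727273·-0.600000=-0.4364; V=0.000000+0.727273+-0.436364=0.2909
k=2 src: inc=-0.436364, refl=-0.436364·-0.454545=0.1983; V=0.727273+-0.436364+0.198347=0.4893
k=3 load: inc=0.198347, refl=0.198347·-0.600000=-0.1190; V=0.290909+0.198347+-0.119008=0.3702
k=4 src: inc=-0.119008, refl=-0.119008·-0.454545=0.0541; V=0.489256+-0.119008+0.054095=0.4243
k=5 load: inc=0.054095, refl=0.054095·-0.600000=-0.0325; V=0.370248+0.054095+-0.032457=0.3919
k=6 src: inc=-0.032457, refl=-0.032457·-0.454545=0.0148; V=0.424343+-0.032457+0.014753=0.4066
k=7 load: inc=0.014753, refl=0.014753·-0.600000=-0.0089; V=0.391886+0.014753+-0.008852=0.3978
k=8 src: inc=-0.008852, refl=-0.008852·-0.454545=0.0040; V=0.406639+-0.008852+0.004024=0.4018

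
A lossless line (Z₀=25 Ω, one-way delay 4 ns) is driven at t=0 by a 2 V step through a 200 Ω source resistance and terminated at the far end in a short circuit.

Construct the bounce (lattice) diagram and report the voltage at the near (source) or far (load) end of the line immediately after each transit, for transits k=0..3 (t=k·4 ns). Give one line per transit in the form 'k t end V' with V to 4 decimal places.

Γ_L=-1.000000, Γ_S=0.777778; launch V₁=2·25/225=0.222222
k=0 src: V=0.2222
k=1 load: inc=0.222222, refl=0.222222·-1.000000=-0.2222; V=0.000000+0.222222+-0.222222=0.0000
k=2 src: inc=-0.222222, refl=-0.222222·0.777778=-0.1728; V=0.222222+-0.222222+-0.172840=-0.1728
k=3 load: inc=-0.172840, refl=-0.172840·-1.000000=0.1728; V=0.000000+-0.172840+0.172840=0.0000

0 0 source 0.2222
1 4 load 0.0000
2 8 source -0.1728
3 12 load 0.0000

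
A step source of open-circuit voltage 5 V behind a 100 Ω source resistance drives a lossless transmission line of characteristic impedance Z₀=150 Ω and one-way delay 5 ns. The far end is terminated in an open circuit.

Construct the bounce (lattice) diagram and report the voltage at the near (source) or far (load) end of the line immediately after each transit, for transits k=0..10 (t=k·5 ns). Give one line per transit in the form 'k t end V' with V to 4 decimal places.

Γ_L=1.000000, Γ_S=-0.200000; launch V₁=5·150/250=3.000000
k=0 src: V=3.0000
k=1 load: inc=3.000000, refl=3.000000·1.000000=3.0000; V=0.000000+3.000000+3.000000=6.0000
k=2 src: inc=3.000000, refl=3.000000·-0.200000=-0.6000; V=3.000000+3.000000+-0.600000=5.4000
k=3 load: inc=-0.600000, refl=-0.600000·1.000000=-0.6000; V=6.000000+-0.600000+-0.600000=4.8000
k=4 src: inc=-0.600000, refl=-0.600000·-0.200000=0.1200; V=5.400000+-0.600000+0.120000=4.9200
k=5 load: inc=0.120000, refl=0.120000·1.000000=0.1200; V=4.800000+0.120000+0.120000=5.0400
k=6 src: inc=0.120000, refl=0.120000·-0.200000=-0.0240; V=4.920000+0.120000+-0.024000=5.0160
k=7 load: inc=-0.024000, refl=-0.024000·1.000000=-0.0240; V=5.040000+-0.024000+-0.024000=4.9920
k=8 src: inc=-0.024000, refl=-0.024000·-0.200000=0.0048; V=5.016000+-0.024000+0.004800=4.9968
k=9 load: inc=0.004800, refl=0.004800·1.000000=0.0048; V=4.992000+0.004800+0.004800=5.0016
k=10 src: inc=0.004800, refl=0.004800·-0.200000=-0.0010; V=4.996800+0.004800+-0.000960=5.0006

0 0 source 3.0000
1 5 load 6.0000
2 10 source 5.4000
3 15 load 4.8000
4 20 source 4.9200
5 25 load 5.0400
6 30 source 5.0160
7 35 load 4.9920
8 40 source 4.9968
9 45 load 5.0016
10 50 source 5.0006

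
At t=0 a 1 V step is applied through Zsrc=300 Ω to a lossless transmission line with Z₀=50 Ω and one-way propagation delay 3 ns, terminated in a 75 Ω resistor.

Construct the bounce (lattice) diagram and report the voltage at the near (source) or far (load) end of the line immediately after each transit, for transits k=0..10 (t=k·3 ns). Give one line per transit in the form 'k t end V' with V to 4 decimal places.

Γ_L=0.200000, Γ_S=0.714286; launch V₁=1·50/350=0.142857
k=0 src: V=0.1429
k=1 load: inc=0.142857, refl=0.142857·0.200000=0.0286; V=0.000000+0.142857+0.028571=0.1714
k=2 src: inc=0.028571, refl=0.028571·0.714286=0.0204; V=0.142857+0.028571+0.020408=0.1918
k=3 load: inc=0.020408, refl=0.020408·0.200000=0.0041; V=0.171429+0.020408+0.004082=0.1959
k=4 src: inc=0.004082, refl=0.004082·0.714286=0.0029; V=0.191837+0.004082+0.002915=0.1988
k=5 load: inc=0.002915, refl=0.002915·0.200000=0.0006; V=0.195918+0.002915+0.000583=0.1994
k=6 src: inc=0.000583, refl=0.000583·0.714286=0.0004; V=0.198834+0.000583+0.000416=0.1998
k=7 load: inc=0.000416, refl=0.000416·0.200000=0.0001; V=0.199417+0.000416+0.000083=0.1999
k=8 src: inc=0.000083, refl=0.000083·0.714286=0.0001; V=0.199833+0.000083+0.000059=0.2000
k=9 load: inc=0.000059, refl=0.000059·0.200000=0.0000; V=0.199917+0.000059+0.000012=0.2000
k=10 src: inc=0.000012, refl=0.000012·0.714286=0.0000; V=0.199976+0.000012+0.000008=0.2000

0 0 source 0.1429
1 3 load 0.1714
2 6 source 0.1918
3 9 load 0.1959
4 12 source 0.1988
5 15 load 0.1994
6 18 source 0.1998
7 21 load 0.1999
8 24 source 0.2000
9 27 load 0.2000
10 30 source 0.2000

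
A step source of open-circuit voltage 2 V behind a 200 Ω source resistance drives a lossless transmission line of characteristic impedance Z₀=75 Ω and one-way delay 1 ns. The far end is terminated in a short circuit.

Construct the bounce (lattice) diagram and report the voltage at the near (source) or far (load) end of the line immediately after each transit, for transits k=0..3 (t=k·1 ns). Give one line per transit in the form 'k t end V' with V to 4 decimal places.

Γ_L=-1.000000, Γ_S=0.454545; launch V₁=2·75/275=0.545455
k=0 src: V=0.5455
k=1 load: inc=0.545455, refl=0.545455·-1.000000=-0.5455; V=0.000000+0.545455+-0.545455=0.0000
k=2 src: inc=-0.545455, refl=-0.545455·0.454545=-0.2479; V=0.545455+-0.545455+-0.247934=-0.2479
k=3 load: inc=-0.247934, refl=-0.247934·-1.000000=0.2479; V=0.000000+-0.247934+0.247934=0.0000

0 0 source 0.5455
1 1 load 0.0000
2 2 source -0.2479
3 3 load 0.0000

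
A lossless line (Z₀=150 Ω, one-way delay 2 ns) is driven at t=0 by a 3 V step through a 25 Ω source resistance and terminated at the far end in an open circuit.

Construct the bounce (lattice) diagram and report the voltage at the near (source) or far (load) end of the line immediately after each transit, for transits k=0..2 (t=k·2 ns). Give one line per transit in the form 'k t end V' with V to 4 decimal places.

Γ_L=1.000000, Γ_S=-0.714286; launch V₁=3·150/175=2.571429
k=0 src: V=2.5714
k=1 load: inc=2.571429, refl=2.571429·1.000000=2.5714; V=0.000000+2.571429+2.571429=5.1429
k=2 src: inc=2.571429, refl=2.571429·-0.714286=-1.8367; V=2.571429+2.571429+-1.836735=3.3061

0 0 source 2.5714
1 2 load 5.1429
2 4 source 3.3061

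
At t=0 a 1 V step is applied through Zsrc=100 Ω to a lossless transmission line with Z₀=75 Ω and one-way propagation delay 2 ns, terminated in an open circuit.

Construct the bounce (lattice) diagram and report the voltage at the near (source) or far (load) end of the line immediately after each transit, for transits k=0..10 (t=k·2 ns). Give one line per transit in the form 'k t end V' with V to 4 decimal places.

0 0 source 0.4286
1 2 load 0.8571
2 4 source 0.9184
3 6 load 0.9796
4 8 source 0.9883
5 10 load 0.9971
6 12 source 0.9983
7 14 load 0.9996
8 16 source 0.9998
9 18 load 0.9999
10 20 source 1.0000

Γ_L=1.000000, Γ_S=0.142857; launch V₁=1·75/175=0.428571
k=0 src: V=0.4286
k=1 load: inc=0.428571, refl=0.428571·1.000000=0.4286; V=0.000000+0.428571+0.428571=0.8571
k=2 src: inc=0.428571, refl=0.428571·0.142857=0.0612; V=0.428571+0.428571+0.061224=0.9184
k=3 load: inc=0.061224, refl=0.061224·1.000000=0.0612; V=0.857143+0.061224+0.061224=0.9796
k=4 src: inc=0.061224, refl=0.061224·0.142857=0.0087; V=0.918367+0.061224+0.008746=0.9883
k=5 load: inc=0.008746, refl=0.008746·1.000000=0.0087; V=0.979592+0.008746+0.008746=0.9971
k=6 src: inc=0.008746, refl=0.008746·0.142857=0.0012; V=0.988338+0.008746+0.001249=0.9983
k=7 load: inc=0.001249, refl=0.001249·1.000000=0.0012; V=0.997085+0.001249+0.001249=0.9996
k=8 src: inc=0.001249, refl=0.001249·0.142857=0.0002; V=0.998334+0.001249+0.000178=0.9998
k=9 load: inc=0.000178, refl=0.000178·1.000000=0.0002; V=0.999584+0.000178+0.000178=0.9999
k=10 src: inc=0.000178, refl=0.000178·0.142857=0.0000; V=0.999762+0.000178+0.000025=1.0000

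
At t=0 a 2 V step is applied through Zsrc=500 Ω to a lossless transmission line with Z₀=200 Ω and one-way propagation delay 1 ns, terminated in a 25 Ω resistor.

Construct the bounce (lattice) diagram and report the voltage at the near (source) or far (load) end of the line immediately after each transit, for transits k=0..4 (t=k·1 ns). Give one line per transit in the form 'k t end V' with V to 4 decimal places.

Γ_L=-0.777778, Γ_S=0.428571; launch V₁=2·200/700=0.571429
k=0 src: V=0.5714
k=1 load: inc=0.571429, refl=0.571429·-0.777778=-0.4444; V=0.000000+0.571429+-0.444444=0.1270
k=2 src: inc=-0.444444, refl=-0.444444·0.428571=-0.1905; V=0.571429+-0.444444+-0.190476=-0.0635
k=3 load: inc=-0.190476, refl=-0.190476·-0.777778=0.1481; V=0.126984+-0.190476+0.148148=0.0847
k=4 src: inc=0.148148, refl=0.148148·0.428571=0.0635; V=-0.063492+0.148148+0.063492=0.1481

0 0 source 0.5714
1 1 load 0.1270
2 2 source -0.0635
3 3 load 0.0847
4 4 source 0.1481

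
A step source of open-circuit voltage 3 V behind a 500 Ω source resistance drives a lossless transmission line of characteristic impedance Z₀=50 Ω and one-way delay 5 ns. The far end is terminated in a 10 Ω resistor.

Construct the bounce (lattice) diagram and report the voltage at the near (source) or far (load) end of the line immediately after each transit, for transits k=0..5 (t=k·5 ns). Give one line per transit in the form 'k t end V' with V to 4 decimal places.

Γ_L=-0.666667, Γ_S=0.818182; launch V₁=3·50/550=0.272727
k=0 src: V=0.2727
k=1 load: inc=0.272727, refl=0.272727·-0.666667=-0.1818; V=0.000000+0.272727+-0.181818=0.0909
k=2 src: inc=-0.181818, refl=-0.181818·0.818182=-0.1488; V=0.272727+-0.181818+-0.148760=-0.0579
k=3 load: inc=-0.148760, refl=-0.148760·-0.666667=0.0992; V=0.090909+-0.148760+0.099174=0.0413
k=4 src: inc=0.099174, refl=0.099174·0.818182=0.0811; V=-0.057851+0.099174+0.081142=0.1225
k=5 load: inc=0.081142, refl=0.081142·-0.666667=-0.0541; V=0.041322+0.081142+-0.054095=0.0684

0 0 source 0.2727
1 5 load 0.0909
2 10 source -0.0579
3 15 load 0.0413
4 20 source 0.1225
5 25 load 0.0684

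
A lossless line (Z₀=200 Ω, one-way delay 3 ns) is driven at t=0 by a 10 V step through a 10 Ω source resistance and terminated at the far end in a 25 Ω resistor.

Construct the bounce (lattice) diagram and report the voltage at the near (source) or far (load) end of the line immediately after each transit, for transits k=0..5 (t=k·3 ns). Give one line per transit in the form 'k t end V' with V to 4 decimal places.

0 0 source 9.5238
1 3 load 2.1164
2 6 source 8.8183
3 9 load 3.6057
4 12 source 8.3219
5 15 load 4.6538

Γ_L=-0.777778, Γ_S=-0.904762; launch V₁=10·200/210=9.523810
k=0 src: V=9.5238
k=1 load: inc=9.523810, refl=9.523810·-0.777778=-7.4074; V=0.000000+9.523810+-7.407407=2.1164
k=2 src: inc=-7.407407, refl=-7.407407·-0.904762=6.7019; V=9.523810+-7.407407+6.701940=8.8183
k=3 load: inc=6.701940, refl=6.701940·-0.777778=-5.2126; V=2.116402+6.701940+-5.212620=3.6057
k=4 src: inc=-5.212620, refl=-5.212620·-0.904762=4.7162; V=8.818342+-5.212620+4.716180=8.3219
k=5 load: inc=4.716180, refl=4.716180·-0.777778=-3.6681; V=3.605722+4.716180+-3.668140=4.6538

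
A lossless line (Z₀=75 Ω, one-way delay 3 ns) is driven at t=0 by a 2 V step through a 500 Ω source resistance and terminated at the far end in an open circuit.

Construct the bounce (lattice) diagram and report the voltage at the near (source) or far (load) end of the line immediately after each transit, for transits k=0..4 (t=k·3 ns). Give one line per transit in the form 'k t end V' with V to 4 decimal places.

0 0 source 0.2609
1 3 load 0.5217
2 6 source 0.7146
3 9 load 0.9074
4 12 source 1.0499

Γ_L=1.000000, Γ_S=0.739130; launch V₁=2·75/575=0.260870
k=0 src: V=0.2609
k=1 load: inc=0.260870, refl=0.260870·1.000000=0.2609; V=0.000000+0.260870+0.260870=0.5217
k=2 src: inc=0.260870, refl=0.260870·0.739130=0.1928; V=0.260870+0.260870+0.192817=0.7146
k=3 load: inc=0.192817, refl=0.192817·1.000000=0.1928; V=0.521739+0.192817+0.192817=0.9074
k=4 src: inc=0.192817, refl=0.192817·0.739130=0.1425; V=0.714556+0.192817+0.142517=1.0499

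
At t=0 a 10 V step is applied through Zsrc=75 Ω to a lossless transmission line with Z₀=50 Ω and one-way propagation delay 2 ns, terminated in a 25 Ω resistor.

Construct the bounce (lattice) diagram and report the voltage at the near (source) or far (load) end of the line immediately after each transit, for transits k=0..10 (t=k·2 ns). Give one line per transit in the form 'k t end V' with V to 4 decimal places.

0 0 source 4.0000
1 2 load 2.6667
2 4 source 2.4000
3 6 load 2.4889
4 8 source 2.5067
5 10 load 2.5007
6 12 source 2.4996
7 14 load 2.5000
8 16 source 2.5000
9 18 load 2.5000
10 20 source 2.5000

Γ_L=-0.333333, Γ_S=0.200000; launch V₁=10·50/125=4.000000
k=0 src: V=4.0000
k=1 load: inc=4.000000, refl=4.000000·-0.333333=-1.3333; V=0.000000+4.000000+-1.333333=2.6667
k=2 src: inc=-1.333333, refl=-1.333333·0.200000=-0.2667; V=4.000000+-1.333333+-0.266667=2.4000
k=3 load: inc=-0.266667, refl=-0.266667·-0.333333=0.0889; V=2.666667+-0.266667+0.088889=2.4889
k=4 src: inc=0.088889, refl=0.088889·0.200000=0.0178; V=2.400000+0.088889+0.017778=2.5067
k=5 load: inc=0.017778, refl=0.017778·-0.333333=-0.0059; V=2.488889+0.017778+-0.005926=2.5007
k=6 src: inc=-0.005926, refl=-0.005926·0.200000=-0.0012; V=2.506667+-0.005926+-0.001185=2.4996
k=7 load: inc=-0.001185, refl=-0.001185·-0.333333=0.0004; V=2.500741+-0.001185+0.000395=2.5000
k=8 src: inc=0.000395, refl=0.000395·0.200000=0.0001; V=2.499556+0.000395+0.000079=2.5000
k=9 load: inc=0.000079, refl=0.000079·-0.333333=-0.0000; V=2.499951+0.000079+-0.000026=2.5000
k=10 src: inc=-0.000026, refl=-0.000026·0.200000=-0.0000; V=2.500030+-0.000026+-0.000005=2.5000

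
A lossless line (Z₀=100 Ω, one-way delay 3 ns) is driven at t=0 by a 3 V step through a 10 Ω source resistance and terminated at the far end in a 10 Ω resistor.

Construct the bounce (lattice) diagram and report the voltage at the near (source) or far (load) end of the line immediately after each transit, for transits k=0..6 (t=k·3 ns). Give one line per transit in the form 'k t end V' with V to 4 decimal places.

0 0 source 2.7273
1 3 load 0.4959
2 6 source 2.3216
3 9 load 0.8278
4 12 source 2.0500
5 15 load 1.0500
6 18 source 1.8682

Γ_L=-0.818182, Γ_S=-0.818182; launch V₁=3·100/110=2.727273
k=0 src: V=2.7273
k=1 load: inc=2.727273, refl=2.727273·-0.818182=-2.2314; V=0.000000+2.727273+-2.231405=0.4959
k=2 src: inc=-2.231405, refl=-2.231405·-0.818182=1.8257; V=2.727273+-2.231405+1.825695=2.3216
k=3 load: inc=1.825695, refl=1.825695·-0.818182=-1.4938; V=0.495868+1.825695+-1.493750=0.8278
k=4 src: inc=-1.493750, refl=-1.493750·-0.818182=1.2222; V=2.321563+-1.493750+1.222159=2.0500
k=5 load: inc=1.222159, refl=1.222159·-0.818182=-0.9999; V=0.827812+1.222159+-0.999949=1.0500
k=6 src: inc=-0.999949, refl=-0.999949·-0.818182=0.8181; V=2.049972+-0.999949+0.818140=1.8682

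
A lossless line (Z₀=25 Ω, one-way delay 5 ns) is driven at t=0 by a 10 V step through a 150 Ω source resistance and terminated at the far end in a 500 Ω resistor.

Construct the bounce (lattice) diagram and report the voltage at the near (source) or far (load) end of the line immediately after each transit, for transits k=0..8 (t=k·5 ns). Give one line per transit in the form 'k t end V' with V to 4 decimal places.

0 0 source 1.4286
1 5 load 2.7211
2 10 source 3.6443
3 15 load 4.4796
4 20 source 5.0763
5 25 load 5.6161
6 30 source 6.0017
7 35 load 6.3505
8 40 source 6.5997

Γ_L=0.904762, Γ_S=0.714286; launch V₁=10·25/175=1.428571
k=0 src: V=1.4286
k=1 load: inc=1.428571, refl=1.428571·0.904762=1.2925; V=0.000000+1.428571+1.292517=2.7211
k=2 src: inc=1.292517, refl=1.292517·0.714286=0.9232; V=1.428571+1.292517+0.923226=3.6443
k=3 load: inc=0.923226, refl=0.923226·0.904762=0.8353; V=2.721088+0.923226+0.835300=4.4796
k=4 src: inc=0.835300, refl=0.835300·0.714286=0.5966; V=3.644315+0.835300+0.596643=5.0763
k=5 load: inc=0.596643, refl=0.596643·0.904762=0.5398; V=4.479615+0.596643+0.539820=5.6161
k=6 src: inc=0.539820, refl=0.539820·0.714286=0.3856; V=5.076258+0.539820+0.385586=6.0017
k=7 load: inc=0.385586, refl=0.385586·0.904762=0.3489; V=5.616078+0.385586+0.348863=6.3505
k=8 src: inc=0.348863, refl=0.348863·0.714286=0.2492; V=6.001663+0.348863+0.249188=6.5997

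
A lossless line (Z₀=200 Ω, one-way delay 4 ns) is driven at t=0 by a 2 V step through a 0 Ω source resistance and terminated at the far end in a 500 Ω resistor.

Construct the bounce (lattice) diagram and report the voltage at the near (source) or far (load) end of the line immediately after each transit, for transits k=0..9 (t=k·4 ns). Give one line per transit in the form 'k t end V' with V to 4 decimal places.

0 0 source 2.0000
1 4 load 2.8571
2 8 source 2.0000
3 12 load 1.6327
4 16 source 2.0000
5 20 load 2.1574
6 24 source 2.0000
7 28 load 1.9325
8 32 source 2.0000
9 36 load 2.0289

Γ_L=0.428571, Γ_S=-1.000000; launch V₁=2·200/200=2.000000
k=0 src: V=2.0000
k=1 load: inc=2.000000, refl=2.000000·0.428571=0.8571; V=0.000000+2.000000+0.857143=2.8571
k=2 src: inc=0.857143, refl=0.857143·-1.000000=-0.8571; V=2.000000+0.857143+-0.857143=2.0000
k=3 load: inc=-0.857143, refl=-0.857143·0.428571=-0.3673; V=2.857143+-0.857143+-0.367347=1.6327
k=4 src: inc=-0.367347, refl=-0.367347·-1.000000=0.3673; V=2.000000+-0.367347+0.367347=2.0000
k=5 load: inc=0.367347, refl=0.367347·0.428571=0.1574; V=1.632653+0.367347+0.157434=2.1574
k=6 src: inc=0.157434, refl=0.157434·-1.000000=-0.1574; V=2.000000+0.157434+-0.157434=2.0000
k=7 load: inc=-0.157434, refl=-0.157434·0.428571=-0.0675; V=2.157434+-0.157434+-0.067472=1.9325
k=8 src: inc=-0.067472, refl=-0.067472·-1.000000=0.0675; V=2.000000+-0.067472+0.067472=2.0000
k=9 load: inc=0.067472, refl=0.067472·0.428571=0.0289; V=1.932528+0.067472+0.028917=2.0289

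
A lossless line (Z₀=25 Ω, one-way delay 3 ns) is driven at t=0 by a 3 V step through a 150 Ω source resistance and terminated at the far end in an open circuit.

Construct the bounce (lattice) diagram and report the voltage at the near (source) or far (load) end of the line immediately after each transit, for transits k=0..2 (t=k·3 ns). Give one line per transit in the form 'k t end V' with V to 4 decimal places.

0 0 source 0.4286
1 3 load 0.8571
2 6 source 1.1633

Γ_L=1.000000, Γ_S=0.714286; launch V₁=3·25/175=0.428571
k=0 src: V=0.4286
k=1 load: inc=0.428571, refl=0.428571·1.000000=0.4286; V=0.000000+0.428571+0.428571=0.8571
k=2 src: inc=0.428571, refl=0.428571·0.714286=0.3061; V=0.428571+0.428571+0.306122=1.1633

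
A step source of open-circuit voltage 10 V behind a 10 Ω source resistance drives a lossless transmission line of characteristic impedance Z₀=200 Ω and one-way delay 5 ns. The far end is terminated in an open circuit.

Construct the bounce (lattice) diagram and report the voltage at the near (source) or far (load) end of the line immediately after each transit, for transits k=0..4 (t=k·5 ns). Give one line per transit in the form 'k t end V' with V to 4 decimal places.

Γ_L=1.000000, Γ_S=-0.904762; launch V₁=10·200/210=9.523810
k=0 src: V=9.5238
k=1 load: inc=9.523810, refl=9.523810·1.000000=9.5238; V=0.000000+9.523810+9.523810=19.0476
k=2 src: inc=9.523810, refl=9.523810·-0.904762=-8.6168; V=9.523810+9.523810+-8.616780=10.4308
k=3 load: inc=-8.616780, refl=-8.616780·1.000000=-8.6168; V=19.047619+-8.616780+-8.616780=1.8141
k=4 src: inc=-8.616780, refl=-8.616780·-0.904762=7.7961; V=10.430839+-8.616780+7.796134=9.6102

0 0 source 9.5238
1 5 load 19.0476
2 10 source 10.4308
3 15 load 1.8141
4 20 source 9.6102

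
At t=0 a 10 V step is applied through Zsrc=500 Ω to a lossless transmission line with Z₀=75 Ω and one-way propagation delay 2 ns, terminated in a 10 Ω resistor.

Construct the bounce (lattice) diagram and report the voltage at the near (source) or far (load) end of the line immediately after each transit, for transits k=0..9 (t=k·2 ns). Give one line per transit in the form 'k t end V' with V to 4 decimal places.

Γ_L=-0.764706, Γ_S=0.739130; launch V₁=10·75/575=1.304348
k=0 src: V=1.3043
k=1 load: inc=1.304348, refl=1.304348·-0.764706=-0.9974; V=0.000000+1.304348+-0.997442=0.3069
k=2 src: inc=-0.997442, refl=-0.997442·0.739130=-0.7372; V=1.304348+-0.997442+-0.737240=-0.4303
k=3 load: inc=-0.737240, refl=-0.737240·-0.764706=0.5638; V=0.306905+-0.737240+0.563772=0.1334
k=4 src: inc=0.563772, refl=0.563772·0.739130=0.4167; V=-0.430335+0.563772+0.416701=0.5501
k=5 load: inc=0.416701, refl=0.416701·-0.764706=-0.3187; V=0.133437+0.416701+-0.318654=0.2315
k=6 src: inc=-0.318654, refl=-0.318654·0.739130=-0.2355; V=0.550138+-0.318654+-0.235527=-0.0040
k=7 load: inc=-0.235527, refl=-0.235527·-0.764706=0.1801; V=0.231484+-0.235527+0.180109=0.1761
k=8 src: inc=0.180109, refl=0.180109·0.739130=0.1331; V=-0.004042+0.180109+0.133124=0.3092
k=9 load: inc=0.133124, refl=0.133124·-0.764706=-0.1018; V=0.176066+0.133124+-0.101801=0.2074

0 0 source 1.3043
1 2 load 0.3069
2 4 source -0.4303
3 6 load 0.1334
4 8 source 0.5501
5 10 load 0.2315
6 12 source -0.0040
7 14 load 0.1761
8 16 source 0.3092
9 18 load 0.2074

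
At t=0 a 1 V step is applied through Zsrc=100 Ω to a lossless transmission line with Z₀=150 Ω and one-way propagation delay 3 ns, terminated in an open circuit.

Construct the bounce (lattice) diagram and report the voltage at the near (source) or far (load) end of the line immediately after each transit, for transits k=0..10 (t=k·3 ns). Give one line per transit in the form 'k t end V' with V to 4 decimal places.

Γ_L=1.000000, Γ_S=-0.200000; launch V₁=1·150/250=0.600000
k=0 src: V=0.6000
k=1 load: inc=0.600000, refl=0.600000·1.000000=0.6000; V=0.000000+0.600000+0.600000=1.2000
k=2 src: inc=0.600000, refl=0.600000·-0.200000=-0.1200; V=0.600000+0.600000+-0.120000=1.0800
k=3 load: inc=-0.120000, refl=-0.120000·1.000000=-0.1200; V=1.200000+-0.120000+-0.120000=0.9600
k=4 src: inc=-0.120000, refl=-0.120000·-0.200000=0.0240; V=1.080000+-0.120000+0.024000=0.9840
k=5 load: inc=0.024000, refl=0.024000·1.000000=0.0240; V=0.960000+0.024000+0.024000=1.0080
k=6 src: inc=0.024000, refl=0.024000·-0.200000=-0.0048; V=0.984000+0.024000+-0.004800=1.0032
k=7 load: inc=-0.004800, refl=-0.004800·1.000000=-0.0048; V=1.008000+-0.004800+-0.004800=0.9984
k=8 src: inc=-0.004800, refl=-0.004800·-0.200000=0.0010; V=1.003200+-0.004800+0.000960=0.9994
k=9 load: inc=0.000960, refl=0.000960·1.000000=0.0010; V=0.998400+0.000960+0.000960=1.0003
k=10 src: inc=0.000960, refl=0.000960·-0.200000=-0.0002; V=0.999360+0.000960+-0.000192=1.0001

0 0 source 0.6000
1 3 load 1.2000
2 6 source 1.0800
3 9 load 0.9600
4 12 source 0.9840
5 15 load 1.0080
6 18 source 1.0032
7 21 load 0.9984
8 24 source 0.9994
9 27 load 1.0003
10 30 source 1.0001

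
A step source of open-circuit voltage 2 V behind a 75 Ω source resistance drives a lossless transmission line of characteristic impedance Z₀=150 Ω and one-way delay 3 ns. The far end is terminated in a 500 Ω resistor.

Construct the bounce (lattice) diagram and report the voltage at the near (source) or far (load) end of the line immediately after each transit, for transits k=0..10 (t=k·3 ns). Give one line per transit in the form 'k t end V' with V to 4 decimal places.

0 0 source 1.3333
1 3 load 2.0513
2 6 source 1.8120
3 9 load 1.6831
4 12 source 1.7261
5 15 load 1.7492
6 18 source 1.7415
7 21 load 1.7373
8 24 source 1.7387
9 27 load 1.7395
10 30 source 1.7392

Γ_L=0.538462, Γ_S=-0.333333; launch V₁=2·150/225=1.333333
k=0 src: V=1.3333
k=1 load: inc=1.333333, refl=1.333333·0.538462=0.7179; V=0.000000+1.333333+0.717949=2.0513
k=2 src: inc=0.717949, refl=0.717949·-0.333333=-0.2393; V=1.333333+0.717949+-0.239316=1.8120
k=3 load: inc=-0.239316, refl=-0.239316·0.538462=-0.1289; V=2.051282+-0.239316+-0.128863=1.6831
k=4 src: inc=-0.128863, refl=-0.128863·-0.333333=0.0430; V=1.811966+-0.128863+0.042954=1.7261
k=5 load: inc=0.042954, refl=0.042954·0.538462=0.0231; V=1.683103+0.042954+0.023129=1.7492
k=6 src: inc=0.023129, refl=0.023129·-0.333333=-0.0077; V=1.726057+0.023129+-0.007710=1.7415
k=7 load: inc=-0.007710, refl=-0.007710·0.538462=-0.0042; V=1.749187+-0.007710+-0.004151=1.7373
k=8 src: inc=-0.004151, refl=-0.004151·-0.333333=0.0014; V=1.741477+-0.004151+0.001384=1.7387
k=9 load: inc=0.001384, refl=0.001384·0.538462=0.0007; V=1.737325+0.001384+0.000745=1.7395
k=10 src: inc=0.000745, refl=0.000745·-0.333333=-0.0002; V=1.738709+0.000745+-0.000248=1.7392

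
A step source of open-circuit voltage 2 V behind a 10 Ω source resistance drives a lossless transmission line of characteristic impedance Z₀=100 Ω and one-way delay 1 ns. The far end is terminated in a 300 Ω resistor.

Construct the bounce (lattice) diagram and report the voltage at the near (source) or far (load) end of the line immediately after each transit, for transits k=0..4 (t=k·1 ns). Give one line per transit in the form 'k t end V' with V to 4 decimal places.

Γ_L=0.500000, Γ_S=-0.818182; launch V₁=2·100/110=1.818182
k=0 src: V=1.8182
k=1 load: inc=1.818182, refl=1.818182·0.500000=0.9091; V=0.000000+1.818182+0.909091=2.7273
k=2 src: inc=0.909091, refl=0.909091·-0.818182=-0.7438; V=1.818182+0.909091+-0.743802=1.9835
k=3 load: inc=-0.743802, refl=-0.743802·0.500000=-0.3719; V=2.727273+-0.743802+-0.371901=1.6116
k=4 src: inc=-0.371901, refl=-0.371901·-0.818182=0.3043; V=1.983471+-0.371901+0.304282=1.9159

0 0 source 1.8182
1 1 load 2.7273
2 2 source 1.9835
3 3 load 1.6116
4 4 source 1.9159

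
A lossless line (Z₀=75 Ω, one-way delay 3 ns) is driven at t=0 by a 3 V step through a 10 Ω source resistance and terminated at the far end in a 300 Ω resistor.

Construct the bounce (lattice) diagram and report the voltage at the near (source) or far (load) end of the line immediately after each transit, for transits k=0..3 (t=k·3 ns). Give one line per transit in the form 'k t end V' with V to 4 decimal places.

Γ_L=0.600000, Γ_S=-0.764706; launch V₁=3·75/85=2.647059
k=0 src: V=2.6471
k=1 load: inc=2.647059, refl=2.647059·0.600000=1.5882; V=0.000000+2.647059+1.588235=4.2353
k=2 src: inc=1.588235, refl=1.588235·-0.764706=-1.2145; V=2.647059+1.588235+-1.214533=3.0208
k=3 load: inc=-1.214533, refl=-1.214533·0.600000=-0.7287; V=4.235294+-1.214533+-0.728720=2.2920

0 0 source 2.6471
1 3 load 4.2353
2 6 source 3.0208
3 9 load 2.2920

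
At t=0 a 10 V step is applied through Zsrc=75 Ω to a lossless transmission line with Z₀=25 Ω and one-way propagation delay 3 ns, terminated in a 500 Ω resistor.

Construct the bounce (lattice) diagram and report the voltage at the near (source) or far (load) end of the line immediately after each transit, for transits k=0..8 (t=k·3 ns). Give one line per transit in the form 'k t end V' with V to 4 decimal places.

0 0 source 2.5000
1 3 load 4.7619
2 6 source 5.8929
3 9 load 6.9161
4 12 source 7.4277
5 15 load 7.8906
6 18 source 8.1221
7 21 load 8.3315
8 24 source 8.4362

Γ_L=0.904762, Γ_S=0.500000; launch V₁=10·25/100=2.500000
k=0 src: V=2.5000
k=1 load: inc=2.500000, refl=2.500000·0.904762=2.2619; V=0.000000+2.500000+2.261905=4.7619
k=2 src: inc=2.261905, refl=2.261905·0.500000=1.1310; V=2.500000+2.261905+1.130952=5.8929
k=3 load: inc=1.130952, refl=1.130952·0.904762=1.0232; V=4.761905+1.130952+1.023243=6.9161
k=4 src: inc=1.023243, refl=1.023243·0.500000=0.5116; V=5.892857+1.023243+0.511621=7.4277
k=5 load: inc=0.511621, refl=0.511621·0.904762=0.4629; V=6.916100+0.511621+0.462895=7.8906
k=6 src: inc=0.462895, refl=0.462895·0.500000=0.2314; V=7.427721+0.462895+0.231448=8.1221
k=7 load: inc=0.231448, refl=0.231448·0.904762=0.2094; V=7.890617+0.231448+0.209405=8.3315
k=8 src: inc=0.209405, refl=0.209405·0.500000=0.1047; V=8.122064+0.209405+0.104703=8.4362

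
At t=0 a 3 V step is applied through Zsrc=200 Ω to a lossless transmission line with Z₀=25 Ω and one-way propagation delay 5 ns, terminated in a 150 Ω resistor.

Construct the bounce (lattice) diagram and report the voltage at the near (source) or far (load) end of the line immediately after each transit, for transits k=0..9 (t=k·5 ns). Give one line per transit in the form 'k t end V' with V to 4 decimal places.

Γ_L=0.714286, Γ_S=0.777778; launch V₁=3·25/225=0.333333
k=0 src: V=0.3333
k=1 load: inc=0.333333, refl=0.333333·0.714286=0.2381; V=0.000000+0.333333+0.238095=0.5714
k=2 src: inc=0.238095, refl=0.238095·0.777778=0.1852; V=0.333333+0.238095+0.185185=0.7566
k=3 load: inc=0.185185, refl=0.185185·0.714286=0.1323; V=0.571429+0.185185+0.132275=0.8889
k=4 src: inc=0.132275, refl=0.132275·0.777778=0.1029; V=0.756614+0.132275+0.102881=0.9918
k=5 load: inc=0.102881, refl=0.102881·0.714286=0.0735; V=0.888889+0.102881+0.073486=1.0653
k=6 src: inc=0.073486, refl=0.073486·0.777778=0.0572; V=0.991770+0.073486+0.057156=1.1224
k=7 load: inc=0.057156, refl=0.057156·0.714286=0.0408; V=1.065256+0.057156+0.040826=1.1632
k=8 src: inc=0.040826, refl=0.040826·0.777778=0.0318; V=1.122412+0.040826+0.031753=1.1950
k=9 load: inc=0.031753, refl=0.031753·0.714286=0.0227; V=1.163237+0.031753+0.022681=1.2177

0 0 source 0.3333
1 5 load 0.5714
2 10 source 0.7566
3 15 load 0.8889
4 20 source 0.9918
5 25 load 1.0653
6 30 source 1.1224
7 35 load 1.1632
8 40 source 1.1950
9 45 load 1.2177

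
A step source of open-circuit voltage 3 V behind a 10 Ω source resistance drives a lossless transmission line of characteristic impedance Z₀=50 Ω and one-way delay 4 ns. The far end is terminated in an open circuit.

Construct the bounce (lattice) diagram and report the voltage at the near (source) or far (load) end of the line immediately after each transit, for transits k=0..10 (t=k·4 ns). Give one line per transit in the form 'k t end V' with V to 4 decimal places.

0 0 source 2.5000
1 4 load 5.0000
2 8 source 3.3333
3 12 load 1.6667
4 16 source 2.7778
5 20 load 3.8889
6 24 source 3.1481
7 28 load 2.4074
8 32 source 2.9012
9 36 load 3.3951
10 40 source 3.0658

Γ_L=1.000000, Γ_S=-0.666667; launch V₁=3·50/60=2.500000
k=0 src: V=2.5000
k=1 load: inc=2.500000, refl=2.500000·1.000000=2.5000; V=0.000000+2.500000+2.500000=5.0000
k=2 src: inc=2.500000, refl=2.500000·-0.666667=-1.6667; V=2.500000+2.500000+-1.666667=3.3333
k=3 load: inc=-1.666667, refl=-1.666667·1.000000=-1.6667; V=5.000000+-1.666667+-1.666667=1.6667
k=4 src: inc=-1.666667, refl=-1.666667·-0.666667=1.1111; V=3.333333+-1.666667+1.111111=2.7778
k=5 load: inc=1.111111, refl=1.111111·1.000000=1.1111; V=1.666667+1.111111+1.111111=3.8889
k=6 src: inc=1.111111, refl=1.111111·-0.666667=-0.7407; V=2.777778+1.111111+-0.740741=3.1481
k=7 load: inc=-0.740741, refl=-0.740741·1.000000=-0.7407; V=3.888889+-0.740741+-0.740741=2.4074
k=8 src: inc=-0.740741, refl=-0.740741·-0.666667=0.4938; V=3.148148+-0.740741+0.493827=2.9012
k=9 load: inc=0.493827, refl=0.493827·1.000000=0.4938; V=2.407407+0.493827+0.493827=3.3951
k=10 src: inc=0.493827, refl=0.493827·-0.666667=-0.3292; V=2.901235+0.493827+-0.329218=3.0658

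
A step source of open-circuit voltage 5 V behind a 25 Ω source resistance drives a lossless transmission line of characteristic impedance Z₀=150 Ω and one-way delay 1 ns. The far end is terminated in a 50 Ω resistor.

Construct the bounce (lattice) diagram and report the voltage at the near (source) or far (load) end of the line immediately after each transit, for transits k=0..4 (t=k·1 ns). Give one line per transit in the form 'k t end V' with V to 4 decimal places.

0 0 source 4.2857
1 1 load 2.1429
2 2 source 3.6735
3 3 load 2.9082
4 4 source 3.4548

Γ_L=-0.500000, Γ_S=-0.714286; launch V₁=5·150/175=4.285714
k=0 src: V=4.2857
k=1 load: inc=4.285714, refl=4.285714·-0.500000=-2.1429; V=0.000000+4.285714+-2.142857=2.1429
k=2 src: inc=-2.142857, refl=-2.142857·-0.714286=1.5306; V=4.285714+-2.142857+1.530612=3.6735
k=3 load: inc=1.530612, refl=1.530612·-0.500000=-0.7653; V=2.142857+1.530612+-0.765306=2.9082
k=4 src: inc=-0.765306, refl=-0.765306·-0.714286=0.5466; V=3.673469+-0.765306+0.546647=3.4548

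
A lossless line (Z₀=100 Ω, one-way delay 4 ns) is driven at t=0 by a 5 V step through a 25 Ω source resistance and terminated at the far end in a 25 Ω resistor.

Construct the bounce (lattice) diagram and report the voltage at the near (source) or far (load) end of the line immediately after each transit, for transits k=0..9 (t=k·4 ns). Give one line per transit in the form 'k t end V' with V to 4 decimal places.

0 0 source 4.0000
1 4 load 1.6000
2 8 source 3.0400
3 12 load 2.1760
4 16 source 2.6944
5 20 load 2.3834
6 24 source 2.5700
7 28 load 2.4580
8 32 source 2.5252
9 36 load 2.4849

Γ_L=-0.600000, Γ_S=-0.600000; launch V₁=5·100/125=4.000000
k=0 src: V=4.0000
k=1 load: inc=4.000000, refl=4.000000·-0.600000=-2.4000; V=0.000000+4.000000+-2.400000=1.6000
k=2 src: inc=-2.400000, refl=-2.400000·-0.600000=1.4400; V=4.000000+-2.400000+1.440000=3.0400
k=3 load: inc=1.440000, refl=1.440000·-0.600000=-0.8640; V=1.600000+1.440000+-0.864000=2.1760
k=4 src: inc=-0.864000, refl=-0.864000·-0.600000=0.5184; V=3.040000+-0.864000+0.518400=2.6944
k=5 load: inc=0.518400, refl=0.518400·-0.600000=-0.3110; V=2.176000+0.518400+-0.311040=2.3834
k=6 src: inc=-0.311040, refl=-0.311040·-0.600000=0.1866; V=2.694400+-0.311040+0.186624=2.5700
k=7 load: inc=0.186624, refl=0.186624·-0.600000=-0.1120; V=2.383360+0.186624+-0.111974=2.4580
k=8 src: inc=-0.111974, refl=-0.111974·-0.600000=0.0672; V=2.569984+-0.111974+0.067185=2.5252
k=9 load: inc=0.067185, refl=0.067185·-0.600000=-0.0403; V=2.458010+0.067185+-0.040311=2.4849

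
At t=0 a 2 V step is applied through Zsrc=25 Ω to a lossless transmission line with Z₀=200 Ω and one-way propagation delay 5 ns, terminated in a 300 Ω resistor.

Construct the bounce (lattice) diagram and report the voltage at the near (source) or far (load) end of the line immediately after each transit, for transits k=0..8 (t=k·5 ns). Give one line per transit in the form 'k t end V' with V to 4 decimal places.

Γ_L=0.200000, Γ_S=-0.777778; launch V₁=2·200/225=1.777778
k=0 src: V=1.7778
k=1 load: inc=1.777778, refl=1.777778·0.200000=0.3556; V=0.000000+1.777778+0.355556=2.1333
k=2 src: inc=0.355556, refl=0.355556·-0.777778=-0.2765; V=1.777778+0.355556+-0.276543=1.8568
k=3 load: inc=-0.276543, refl=-0.276543·0.200000=-0.0553; V=2.133333+-0.276543+-0.055309=1.8015
k=4 src: inc=-0.055309, refl=-0.055309·-0.777778=0.0430; V=1.856790+-0.055309+0.043018=1.8445
k=5 load: inc=0.043018, refl=0.043018·0.200000=0.0086; V=1.801481+0.043018+0.008604=1.8531
k=6 src: inc=0.008604, refl=0.008604·-0.777778=-0.0067; V=1.844499+0.008604+-0.006692=1.8464
k=7 load: inc=-0.006692, refl=-0.006692·0.200000=-0.0013; V=1.853103+-0.006692+-0.001338=1.8451
k=8 src: inc=-0.001338, refl=-0.001338·-0.777778=0.0010; V=1.846411+-0.001338+0.001041=1.8461

0 0 source 1.7778
1 5 load 2.1333
2 10 source 1.8568
3 15 load 1.8015
4 20 source 1.8445
5 25 load 1.8531
6 30 source 1.8464
7 35 load 1.8451
8 40 source 1.8461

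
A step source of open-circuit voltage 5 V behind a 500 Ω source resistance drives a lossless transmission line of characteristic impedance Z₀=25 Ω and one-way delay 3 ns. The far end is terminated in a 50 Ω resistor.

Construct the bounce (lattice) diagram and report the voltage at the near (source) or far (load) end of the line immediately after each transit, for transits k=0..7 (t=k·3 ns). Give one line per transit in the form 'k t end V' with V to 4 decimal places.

Γ_L=0.333333, Γ_S=0.904762; launch V₁=5·25/525=0.238095
k=0 src: V=0.2381
k=1 load: inc=0.238095, refl=0.238095·0.333333=0.0794; V=0.000000+0.238095+0.079365=0.3175
k=2 src: inc=0.079365, refl=0.079365·0.904762=0.0718; V=0.238095+0.079365+0.071807=0.3893
k=3 load: inc=0.071807, refl=0.071807·0.333333=0.0239; V=0.317460+0.071807+0.023936=0.4132
k=4 src: inc=0.023936, refl=0.023936·0.904762=0.0217; V=0.389267+0.023936+0.021656=0.4349
k=5 load: inc=0.021656, refl=0.021656·0.333333=0.0072; V=0.413202+0.021656+0.007219=0.4421
k=6 src: inc=0.007219, refl=0.007219·0.904762=0.0065; V=0.434858+0.007219+0.006531=0.4486
k=7 load: inc=0.006531, refl=0.006531·0.333333=0.0022; V=0.442077+0.006531+0.002177=0.4508

0 0 source 0.2381
1 3 load 0.3175
2 6 source 0.3893
3 9 load 0.4132
4 12 source 0.4349
5 15 load 0.4421
6 18 source 0.4486
7 21 load 0.4508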